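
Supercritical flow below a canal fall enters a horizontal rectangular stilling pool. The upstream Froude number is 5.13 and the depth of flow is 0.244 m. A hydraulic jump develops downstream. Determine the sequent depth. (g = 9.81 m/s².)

Fr₁ = 5.13 (given).
Bélanger equation: y₂/y₁ = ½[√(1 + 8Fr₁²) − 1] = ½[√211.5 − 1] = 6.77.
y₂ = 6.77 × 0.244 = 1.65 m.

y₂ = 1.65 m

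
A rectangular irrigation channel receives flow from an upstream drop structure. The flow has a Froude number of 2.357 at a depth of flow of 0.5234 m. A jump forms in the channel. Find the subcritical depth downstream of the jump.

Fr₁ = 2.357 (given).
Bélanger equation: y₂/y₁ = ½[√(1 + 8Fr₁²) − 1] = ½[√45.444 − 1] = 2.871.
y₂ = 2.871 × 0.5234 = 1.502 m.

y₂ = 1.502 m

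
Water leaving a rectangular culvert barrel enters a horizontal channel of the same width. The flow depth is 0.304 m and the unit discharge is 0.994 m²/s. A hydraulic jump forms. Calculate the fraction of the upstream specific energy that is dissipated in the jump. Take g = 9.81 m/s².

ΔE/E₁ = 0.0738 (7.38%)

V₁ = q/y₁ = 0.994/0.304 = 3.27 m/s. Fr₁ = V₁/√(g·y₁) = 3.27/√(9.81×0.304) = 1.89.
Bélanger equation: y₂/y₁ = ½[√(1 + 8Fr₁²) − 1] = ½[√29.68 − 1] = 2.22.
y₂ = 2.22 × 0.304 = 0.676 m.
E₁ = y₁ + V₁²/2g = 0.849 m. ΔE = (y₂ − y₁)³/(4y₁y₂) = 0.0627 m. ΔE/E₁ = 0.0627/0.849 = 0.0738.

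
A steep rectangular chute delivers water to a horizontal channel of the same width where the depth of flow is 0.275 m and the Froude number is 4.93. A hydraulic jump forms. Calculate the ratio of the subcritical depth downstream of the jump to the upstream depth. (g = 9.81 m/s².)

Fr₁ = 4.93 (given).
Sequent-depth ratio: y₂/y₁ = ½[√(1 + 8Fr₁²) − 1] = ½[√195.4 − 1] = 6.49.

y₂/y₁ = 6.49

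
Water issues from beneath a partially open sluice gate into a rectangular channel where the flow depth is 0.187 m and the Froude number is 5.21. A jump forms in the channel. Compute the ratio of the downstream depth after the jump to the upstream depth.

Fr₁ = 5.21 (given).
By Bélanger, y₂/y₁ = ½[√(1 + 8Fr₁²) − 1] = ½[√218.2 − 1] = 6.88.

y₂/y₁ = 6.88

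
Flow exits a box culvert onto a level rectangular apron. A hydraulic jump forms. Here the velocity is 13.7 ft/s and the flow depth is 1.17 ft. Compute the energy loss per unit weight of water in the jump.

ΔE = 0.529 ft

Fr₁ = V₁/√(g·y₁) = 13.7/√(32.2×1.17) = 2.23.
From the momentum equation for a rectangular channel, y₂/y₁ = ½[√(1 + 8Fr₁²) − 1] = ½[√40.86 − 1] = 2.70.
y₂ = 2.70 × 1.17 = 3.15 ft.
q = V₁·y₁ = 13.7 × 1.17 = 16.0 ft²/s. V₂ = q/y₂ = 16.0/3.15 = 5.08 ft/s. E₁ = y₁ + V₁²/2g = 4.08 ft; E₂ = y₂ + V₂²/2g = 3.56 ft. ΔE = E₁ − E₂ = 0.529 ft.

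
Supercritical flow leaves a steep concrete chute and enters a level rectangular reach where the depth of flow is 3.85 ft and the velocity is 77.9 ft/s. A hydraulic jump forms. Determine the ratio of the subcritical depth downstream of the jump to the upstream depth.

Fr₁ = V₁/√(g·y₁) = 77.9/√(32.2×3.85) = 7.00.
Bélanger equation: y₂/y₁ = ½[√(1 + 8Fr₁²) − 1] = ½[√392.6 − 1] = 9.41.

y₂/y₁ = 9.41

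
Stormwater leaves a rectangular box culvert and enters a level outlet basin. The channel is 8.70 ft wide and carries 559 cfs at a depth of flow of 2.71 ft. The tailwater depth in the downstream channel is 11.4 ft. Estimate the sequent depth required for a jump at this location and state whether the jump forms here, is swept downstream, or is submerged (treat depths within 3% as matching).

y₂ = 8.47 ft; the jump is submerged

q = Q/b = 559/8.70 = 64.3 ft²/s; V₁ = q/y₁ = 23.7 ft/s. Fr₁ = V₁/√(g·y₁) = 2.54.
Conjugate-depth relation: y₂/y₁ = ½[√(1 + 8Fr₁²) − 1] = ½[√52.54 − 1] = 3.12.
y₂ = 3.12 × 2.71 = 8.47 ft.
Tailwater y_tw = 11.4 ft: y_tw > y₂, so the jump is submerged.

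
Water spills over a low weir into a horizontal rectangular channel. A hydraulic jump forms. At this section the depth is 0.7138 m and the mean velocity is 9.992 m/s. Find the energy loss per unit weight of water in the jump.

Fr₁ = V₁/√(g·y₁) = 9.992/√(9.81×0.7138) = 3.776.
Conjugate-depth relation: y₂/y₁ = ½[√(1 + 8Fr₁²) − 1] = ½[√115.06 − 1] = 4.863.
y₂ = 4.863 × 0.7138 = 3.471 m.
q = V₁·y₁ = 9.992 × 0.7138 = 7.132 m²/s. V₂ = q/y₂ = 7.132/3.471 = 2.055 m/s. E₁ = y₁ + V₁²/2g = 5.802 m; E₂ = y₂ + V₂²/2g = 3.687 m. ΔE = E₁ − E₂ = 2.116 m.

ΔE = 2.116 m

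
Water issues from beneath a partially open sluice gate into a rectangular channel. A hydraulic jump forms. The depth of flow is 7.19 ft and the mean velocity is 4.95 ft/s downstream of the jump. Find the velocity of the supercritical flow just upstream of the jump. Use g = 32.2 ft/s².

V₁ = 27.6 ft/s

Fr₂ = V₂/√(g·y₂) = 4.95/√(32.2×7.19) = 0.325.
From the momentum equation (using Fr₂), y₁/y₂ = ½[√(1 + 8Fr₂²) − 1] = ½[√1.847 − 1] = 0.179.
y₁ = 0.179 × 7.19 = 1.29 ft.
V₁ = q/y₁ = 35.6/1.29 = 27.6 ft/s.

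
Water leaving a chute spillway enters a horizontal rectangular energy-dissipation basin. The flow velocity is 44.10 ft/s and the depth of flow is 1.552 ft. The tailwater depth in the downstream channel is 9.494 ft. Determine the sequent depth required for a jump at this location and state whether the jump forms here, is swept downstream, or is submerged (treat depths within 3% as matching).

Fr₁ = V₁/√(g·y₁) = 44.10/√(32.2×1.552) = 6.238.
By Bélanger, y₂/y₁ = ½[√(1 + 8Fr₁²) − 1] = ½[√312.33 − 1] = 8.336.
y₂ = 8.336 × 1.552 = 12.94 ft.
Tailwater y_tw = 9.494 ft: y_tw < y₂, so the jump is swept downstream.

y₂ = 12.94 ft; the jump is swept downstream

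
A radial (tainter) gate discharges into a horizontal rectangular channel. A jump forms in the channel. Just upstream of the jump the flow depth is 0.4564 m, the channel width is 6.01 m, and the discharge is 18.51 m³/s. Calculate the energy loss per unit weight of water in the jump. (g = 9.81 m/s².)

q = Q/b = 18.51/6.01 = 3.080 m²/s; V₁ = q/y₁ = 6.748 m/s. Fr₁ = V₁/√(g·y₁) = 3.189.
From the momentum equation for a rectangular channel, y₂/y₁ = ½[√(1 + 8Fr₁²) − 1] = ½[√82.367 − 1] = 4.038.
y₂ = 4.038 × 0.4564 = 1.843 m.
V₂ = q/y₂ = 3.080/1.843 = 1.671 m/s. E₁ = y₁ + V₁²/2g = 2.777 m; E₂ = y₂ + V₂²/2g = 1.985 m. ΔE = E₁ − E₂ = 0.7922 m.

ΔE = 0.7922 m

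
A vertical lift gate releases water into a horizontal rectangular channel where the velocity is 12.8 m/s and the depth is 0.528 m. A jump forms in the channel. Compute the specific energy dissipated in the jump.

ΔE = 4.79 m

Fr₁ = V₁/√(g·y₁) = 12.8/√(9.81×0.528) = 5.62.
By Bélanger, y₂/y₁ = ½[√(1 + 8Fr₁²) − 1] = ½[√254.1 − 1] = 7.47.
y₂ = 7.47 × 0.528 = 3.94 m.
Head loss: ΔE = (y₂ − y₁)³/(4y₁y₂) = (3.94 − 0.528)³/(4×0.528×3.94) = 39.9/8.33 = 4.79 m.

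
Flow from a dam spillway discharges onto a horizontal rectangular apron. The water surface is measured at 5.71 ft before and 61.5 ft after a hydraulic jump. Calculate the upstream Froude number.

Fr₁ = 7.96

For a rectangular channel the momentum equation gives q² = ½·g·y₁·y₂·(y₁ + y₂) = ½×32.2×5.71×61.5×67.2 = 379989.
q = √379989 = 616 ft²/s.
V₁ = q/y₁ = 108 ft/s; Fr₁ = V₁/√(g·y₁) = 7.96.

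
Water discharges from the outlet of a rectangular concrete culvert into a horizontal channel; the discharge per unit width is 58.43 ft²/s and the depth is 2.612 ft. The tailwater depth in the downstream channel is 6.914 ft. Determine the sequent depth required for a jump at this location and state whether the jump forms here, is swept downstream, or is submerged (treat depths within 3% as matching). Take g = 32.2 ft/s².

y₂ = 7.798 ft; the jump is swept downstream

V₁ = q/y₁ = 58.43/2.612 = 22.37 ft/s. Fr₁ = V₁/√(g·y₁) = 22.37/√(32.2×2.612) = 2.439.
Bélanger equation: y₂/y₁ = ½[√(1 + 8Fr₁²) − 1] = ½[√48.598 − 1] = 2.986.
y₂ = 2.986 × 2.612 = 7.798 ft.
Tailwater y_tw = 6.914 ft: y_tw < y₂, so the jump is swept downstream.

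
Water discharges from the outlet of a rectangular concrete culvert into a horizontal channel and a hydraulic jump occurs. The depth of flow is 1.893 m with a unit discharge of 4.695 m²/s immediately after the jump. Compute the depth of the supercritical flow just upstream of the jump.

V₂ = q/y₂ = 4.695/1.893 = 2.480 m/s; Fr₂ = V₂/√(g·y₂) = 0.5755.
Since the conjugate-depth ratio holds either way, y₁/y₂ = ½[√(1 + 8Fr₂²) − 1] = ½[√3.6500 − 1] = 0.4552.
y₁ = 0.4552 × 1.893 = 0.8618 m.

y₁ = 0.8618 m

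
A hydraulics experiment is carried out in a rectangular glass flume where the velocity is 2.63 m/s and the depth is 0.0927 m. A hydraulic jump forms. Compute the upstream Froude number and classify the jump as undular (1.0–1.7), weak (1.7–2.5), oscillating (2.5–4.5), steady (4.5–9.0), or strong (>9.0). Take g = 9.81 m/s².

Fr₁ = 2.76; oscillating jump

Fr₁ = V₁/√(g·y₁) = 2.63/√(9.81×0.0927) = 2.76.
Fr₁ = 2.76 lies in the oscillating range.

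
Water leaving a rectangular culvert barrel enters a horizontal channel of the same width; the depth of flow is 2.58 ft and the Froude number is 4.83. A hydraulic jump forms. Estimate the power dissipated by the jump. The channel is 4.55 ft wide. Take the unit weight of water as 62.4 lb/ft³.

P = 912 hp

Fr₁ = 4.83 (given).
Conjugate-depth relation: y₂/y₁ = ½[√(1 + 8Fr₁²) − 1] = ½[√187.6 − 1] = 6.35.
y₂ = 6.35 × 2.58 = 16.4 ft.
V₁ = Fr₁·√(g·y₁) = 4.83×√(32.2×2.58) = 44.0 ft/s; q = V₁·y₁ = 114 ft²/s. V₂ = q/y₂ = 114/16.4 = 6.93 ft/s. E₁ = y₁ + V₁²/2g = 32.7 ft; E₂ = y₂ + V₂²/2g = 17.1 ft. ΔE = E₁ − E₂ = 15.5 ft.
Q = q·b = 114 × 4.55 = 517 cfs. P = γ·Q·ΔE/550 = 62.4 × 517 × 15.5 / 550 = 912 hp.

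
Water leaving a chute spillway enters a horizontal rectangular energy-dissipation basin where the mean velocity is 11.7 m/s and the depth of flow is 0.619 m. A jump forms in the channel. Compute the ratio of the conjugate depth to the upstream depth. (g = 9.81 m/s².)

y₂/y₁ = 6.23

Fr₁ = V₁/√(g·y₁) = 11.7/√(9.81×0.619) = 4.75.
Conjugate-depth relation: y₂/y₁ = ½[√(1 + 8Fr₁²) − 1] = ½[√181.3 − 1] = 6.23.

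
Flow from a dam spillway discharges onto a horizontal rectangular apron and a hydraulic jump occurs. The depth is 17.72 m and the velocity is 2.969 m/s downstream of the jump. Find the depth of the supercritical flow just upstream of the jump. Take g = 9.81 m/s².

y₁ = 1.645 m

Fr₂ = V₂/√(g·y₂) = 2.969/√(9.81×17.72) = 0.2252.
From the momentum equation (using Fr₂), y₁/y₂ = ½[√(1 + 8Fr₂²) − 1] = ½[√1.4057 − 1] = 0.09281.
y₁ = 0.09281 × 17.72 = 1.645 m.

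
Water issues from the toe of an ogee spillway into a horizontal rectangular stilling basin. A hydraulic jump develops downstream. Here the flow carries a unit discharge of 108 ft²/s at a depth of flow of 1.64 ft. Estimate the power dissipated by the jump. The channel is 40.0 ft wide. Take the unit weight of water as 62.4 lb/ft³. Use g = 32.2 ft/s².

V₁ = q/y₁ = 108/1.64 = 65.9 ft/s. Fr₁ = V₁/√(g·y₁) = 65.9/√(32.2×1.64) = 9.06.
From the momentum equation for a rectangular channel, y₂/y₁ = ½[√(1 + 8Fr₁²) − 1] = ½[√658.0 − 1] = 12.3.
y₂ = 12.3 × 1.64 = 20.2 ft.
V₂ = q/y₂ = 108/20.2 = 5.34 ft/s. E₁ = y₁ + V₁²/2g = 69.0 ft; E₂ = y₂ + V₂²/2g = 20.7 ft. ΔE = E₁ − E₂ = 48.3 ft.
Q = q·b = 108 × 40.0 = 4320 cfs. P = γ·Q·ΔE/550 = 62.4 × 4320 × 48.3 / 550 = 23684 hp.

P = 23684 hp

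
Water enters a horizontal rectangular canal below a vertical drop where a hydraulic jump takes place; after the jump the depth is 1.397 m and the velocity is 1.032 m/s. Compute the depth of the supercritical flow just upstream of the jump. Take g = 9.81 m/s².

y₁ = 0.1910 m

Fr₂ = V₂/√(g·y₂) = 1.032/√(9.81×1.397) = 0.2788.
From the momentum equation (using Fr₂), y₁/y₂ = ½[√(1 + 8Fr₂²) − 1] = ½[√1.6217 − 1] = 0.1367.
y₁ = 0.1367 × 1.397 = 0.1910 m.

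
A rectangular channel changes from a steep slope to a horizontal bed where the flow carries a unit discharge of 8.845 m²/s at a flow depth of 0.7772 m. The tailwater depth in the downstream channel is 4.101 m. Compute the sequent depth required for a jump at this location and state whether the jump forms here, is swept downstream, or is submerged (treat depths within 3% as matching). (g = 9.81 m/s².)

V₁ = q/y₁ = 8.845/0.7772 = 11.38 m/s. Fr₁ = V₁/√(g·y₁) = 11.38/√(9.81×0.7772) = 4.122.
Conjugate-depth relation: y₂/y₁ = ½[√(1 + 8Fr₁²) − 1] = ½[√136.90 − 1] = 5.350.
y₂ = 5.350 × 0.7772 = 4.158 m.
Tailwater y_tw = 4.101 m: y_tw ≈ y₂, so the jump forms here.

y₂ = 4.158 m; the jump forms here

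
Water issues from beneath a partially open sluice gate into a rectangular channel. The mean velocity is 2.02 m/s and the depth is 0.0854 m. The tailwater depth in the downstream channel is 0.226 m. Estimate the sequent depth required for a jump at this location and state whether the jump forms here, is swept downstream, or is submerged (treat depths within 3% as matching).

Fr₁ = V₁/√(g·y₁) = 2.02/√(9.81×0.0854) = 2.21.
Conjugate-depth relation: y₂/y₁ = ½[√(1 + 8Fr₁²) − 1] = ½[√39.96 − 1] = 2.66.
y₂ = 2.66 × 0.0854 = 0.227 m.
Tailwater y_tw = 0.226 m: y_tw ≈ y₂, so the jump forms here.

y₂ = 0.227 m; the jump forms here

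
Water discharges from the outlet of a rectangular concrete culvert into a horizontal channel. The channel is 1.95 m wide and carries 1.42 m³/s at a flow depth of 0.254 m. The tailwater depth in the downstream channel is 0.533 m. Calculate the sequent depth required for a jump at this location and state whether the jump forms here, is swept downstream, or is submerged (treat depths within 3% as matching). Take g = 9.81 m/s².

y₂ = 0.538 m; the jump forms here

q = Q/b = 1.42/1.95 = 0.728 m²/s; V₁ = q/y₁ = 2.87 m/s. Fr₁ = V₁/√(g·y₁) = 1.82.
Sequent-depth ratio: y₂/y₁ = ½[√(1 + 8Fr₁²) − 1] = ½[√27.39 − 1] = 2.12.
y₂ = 2.12 × 0.254 = 0.538 m.
Tailwater y_tw = 0.533 m: y_tw ≈ y₂, so the jump forms here.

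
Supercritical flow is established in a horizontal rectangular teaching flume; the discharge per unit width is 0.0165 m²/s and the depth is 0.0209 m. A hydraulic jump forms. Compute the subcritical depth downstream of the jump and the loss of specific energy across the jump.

V₁ = q/y₁ = 0.0165/0.0209 = 0.789 m/s. Fr₁ = V₁/√(g·y₁) = 0.789/√(9.81×0.0209) = 1.74.
Conjugate-depth relation: y₂/y₁ = ½[√(1 + 8Fr₁²) − 1] = ½[√25.32 − 1] = 2.02.
y₂ = 2.02 × 0.0209 = 0.0421 m.
V₂ = q/y₂ = 0.0165/0.0421 = 0.392 m/s. E₁ = y₁ + V₁²/2g = 0.0527 m; E₂ = y₂ + V₂²/2g = 0.0499 m. ΔE = E₁ − E₂ = 0.00272 m.

y₂ = 0.0421 m; ΔE = 0.00272 m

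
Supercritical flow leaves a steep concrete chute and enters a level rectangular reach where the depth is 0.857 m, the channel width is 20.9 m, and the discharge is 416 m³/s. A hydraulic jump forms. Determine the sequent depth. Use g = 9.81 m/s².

q = Q/b = 416/20.9 = 19.9 m²/s; V₁ = q/y₁ = 23.2 m/s. Fr₁ = V₁/√(g·y₁) = 8.01.
From the momentum equation for a rectangular channel, y₂/y₁ = ½[√(1 + 8Fr₁²) − 1] = ½[√514.3 − 1] = 10.8.
y₂ = 10.8 × 0.857 = 9.29 m.

y₂ = 9.29 m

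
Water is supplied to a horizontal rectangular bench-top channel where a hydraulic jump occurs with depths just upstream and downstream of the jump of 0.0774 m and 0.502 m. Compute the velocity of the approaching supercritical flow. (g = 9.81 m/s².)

For a rectangular channel the momentum equation gives q² = ½·g·y₁·y₂·(y₁ + y₂) = ½×9.81×0.0774×0.502×0.579 = 0.110.
q = √0.110 = 0.332 m²/s.
V₁ = q/y₁ = 0.332/0.0774 = 4.29 m/s.

V₁ = 4.29 m/s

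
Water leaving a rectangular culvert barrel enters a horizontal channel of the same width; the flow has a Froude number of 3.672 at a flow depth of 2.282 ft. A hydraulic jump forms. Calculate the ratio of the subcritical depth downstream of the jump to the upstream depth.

Fr₁ = 3.672 (given).
By Bélanger, y₂/y₁ = ½[√(1 + 8Fr₁²) − 1] = ½[√108.87 − 1] = 4.717.

y₂/y₁ = 4.717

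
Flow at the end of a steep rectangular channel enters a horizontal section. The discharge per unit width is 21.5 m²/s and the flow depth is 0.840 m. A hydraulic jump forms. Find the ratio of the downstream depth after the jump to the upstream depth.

y₂/y₁ = 12.1

V₁ = q/y₁ = 21.5/0.840 = 25.6 m/s. Fr₁ = V₁/√(g·y₁) = 25.6/√(9.81×0.840) = 8.92.
Conjugate-depth relation: y₂/y₁ = ½[√(1 + 8Fr₁²) − 1] = ½[√637.0 − 1] = 12.1.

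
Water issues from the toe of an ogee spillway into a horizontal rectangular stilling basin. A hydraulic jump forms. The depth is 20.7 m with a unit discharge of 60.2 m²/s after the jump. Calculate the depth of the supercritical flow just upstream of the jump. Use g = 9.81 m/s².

V₂ = q/y₂ = 60.2/20.7 = 2.91 m/s; Fr₂ = V₂/√(g·y₂) = 0.204.
Applying the sequent-depth relation in reverse, y₁/y₂ = ½[√(1 + 8Fr₂²) − 1] = ½[√1.333 − 1] = 0.0773.
y₁ = 0.0773 × 20.7 = 1.60 m.

y₁ = 1.60 m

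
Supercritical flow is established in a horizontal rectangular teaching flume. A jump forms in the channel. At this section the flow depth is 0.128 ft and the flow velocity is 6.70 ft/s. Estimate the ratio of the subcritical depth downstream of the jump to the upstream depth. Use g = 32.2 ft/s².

y₂/y₁ = 4.19

Fr₁ = V₁/√(g·y₁) = 6.70/√(32.2×0.128) = 3.30.
Conjugate-depth relation: y₂/y₁ = ½[√(1 + 8Fr₁²) − 1] = ½[√88.13 − 1] = 4.19.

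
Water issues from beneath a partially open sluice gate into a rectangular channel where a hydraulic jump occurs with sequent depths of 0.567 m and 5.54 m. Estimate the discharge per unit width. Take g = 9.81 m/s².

For a rectangular channel the momentum equation gives q² = ½·g·y₁·y₂·(y₁ + y₂) = ½×9.81×0.567×5.54×6.11 = 94.1.
q = √94.1 = 9.70 m²/s.

q = 9.70 m²/s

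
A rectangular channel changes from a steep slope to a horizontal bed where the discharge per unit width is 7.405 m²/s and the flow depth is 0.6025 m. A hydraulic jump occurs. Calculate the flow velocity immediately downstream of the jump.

V₂ = 1.844 m/s

V₁ = q/y₁ = 7.405/0.6025 = 12.29 m/s. Fr₁ = V₁/√(g·y₁) = 12.29/√(9.81×0.6025) = 5.055.
Bélanger equation: y₂/y₁ = ½[√(1 + 8Fr₁²) − 1] = ½[√205.46 − 1] = 6.667.
y₂ = 6.667 × 0.6025 = 4.017 m.
V₂ = q/y₂ = 7.405/4.017 = 1.844 m/s.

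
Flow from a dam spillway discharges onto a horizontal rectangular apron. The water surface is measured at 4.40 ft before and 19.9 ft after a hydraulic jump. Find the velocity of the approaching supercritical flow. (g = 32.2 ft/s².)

V₁ = 42.1 ft/s

For a rectangular channel the momentum equation gives q² = ½·g·y₁·y₂·(y₁ + y₂) = ½×32.2×4.40×19.9×24.3 = 34256.
q = √34256 = 185 ft²/s.
V₁ = q/y₁ = 185/4.40 = 42.1 ft/s.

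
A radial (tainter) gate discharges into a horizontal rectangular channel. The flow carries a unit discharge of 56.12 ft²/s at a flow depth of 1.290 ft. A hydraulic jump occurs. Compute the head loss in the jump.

ΔE = 18.63 ft

V₁ = q/y₁ = 56.12/1.290 = 43.50 ft/s. Fr₁ = V₁/√(g·y₁) = 43.50/√(32.2×1.290) = 6.750.
By Bélanger, y₂/y₁ = ½[√(1 + 8Fr₁²) − 1] = ½[√365.50 − 1] = 9.059.
y₂ = 9.059 × 1.290 = 11.69 ft.
V₂ = q/y₂ = 56.12/11.69 = 4.802 ft/s. E₁ = y₁ + V₁²/2g = 30.68 ft; E₂ = y₂ + V₂²/2g = 12.04 ft. ΔE = E₁ − E₂ = 18.63 ft.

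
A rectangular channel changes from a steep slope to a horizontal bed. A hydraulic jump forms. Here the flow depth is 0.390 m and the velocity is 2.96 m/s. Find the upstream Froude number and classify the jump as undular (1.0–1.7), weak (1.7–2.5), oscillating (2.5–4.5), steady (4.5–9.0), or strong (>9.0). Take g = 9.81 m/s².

Fr₁ = V₁/√(g·y₁) = 2.96/√(9.81×0.390) = 1.51.
Fr₁ = 1.51 lies in the undular range.

Fr₁ = 1.51; undular jump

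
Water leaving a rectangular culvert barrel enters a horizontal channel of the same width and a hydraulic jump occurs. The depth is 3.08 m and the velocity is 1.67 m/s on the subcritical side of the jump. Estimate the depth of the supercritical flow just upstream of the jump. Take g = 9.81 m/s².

y₁ = 0.490 m

Fr₂ = V₂/√(g·y₂) = 1.67/√(9.81×3.08) = 0.304.
From the momentum equation (using Fr₂), y₁/y₂ = ½[√(1 + 8Fr₂²) − 1] = ½[√1.738 − 1] = 0.159.
y₁ = 0.159 × 3.08 = 0.490 m.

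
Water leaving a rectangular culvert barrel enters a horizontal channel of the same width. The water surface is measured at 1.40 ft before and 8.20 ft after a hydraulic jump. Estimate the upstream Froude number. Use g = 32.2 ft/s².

For a rectangular channel the momentum equation gives q² = ½·g·y₁·y₂·(y₁ + y₂) = ½×32.2×1.40×8.20×9.60 = 1774.
q = √1774 = 42.1 ft²/s.
V₁ = q/y₁ = 30.1 ft/s; Fr₁ = V₁/√(g·y₁) = 4.48.

Fr₁ = 4.48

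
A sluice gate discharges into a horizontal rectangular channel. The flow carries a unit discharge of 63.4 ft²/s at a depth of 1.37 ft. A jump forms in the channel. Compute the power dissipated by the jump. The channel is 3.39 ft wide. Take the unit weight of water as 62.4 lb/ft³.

P = 522 hp

V₁ = q/y₁ = 63.4/1.37 = 46.3 ft/s. Fr₁ = V₁/√(g·y₁) = 46.3/√(32.2×1.37) = 6.97.
Sequent-depth ratio: y₂/y₁ = ½[√(1 + 8Fr₁²) − 1] = ½[√389.4 − 1] = 9.37.
y₂ = 9.37 × 1.37 = 12.8 ft.
V₂ = q/y₂ = 63.4/12.8 = 4.94 ft/s. E₁ = y₁ + V₁²/2g = 34.6 ft; E₂ = y₂ + V₂²/2g = 13.2 ft. ΔE = E₁ − E₂ = 21.4 ft.
Q = q·b = 63.4 × 3.39 = 215 cfs. P = γ·Q·ΔE/550 = 62.4 × 215 × 21.4 / 550 = 522 hp.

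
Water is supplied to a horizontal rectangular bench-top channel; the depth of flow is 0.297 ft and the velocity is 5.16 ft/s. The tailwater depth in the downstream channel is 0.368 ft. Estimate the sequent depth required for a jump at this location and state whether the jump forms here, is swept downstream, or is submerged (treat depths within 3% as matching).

y₂ = 0.568 ft; the jump is swept downstream

Fr₁ = V₁/√(g·y₁) = 5.16/√(32.2×0.297) = 1.67.
From the momentum equation for a rectangular channel, y₂/y₁ = ½[√(1 + 8Fr₁²) − 1] = ½[√23.27 − 1] = 1.91.
y₂ = 1.91 × 0.297 = 0.568 ft.
Tailwater y_tw = 0.368 ft: y_tw < y₂, so the jump is swept downstream.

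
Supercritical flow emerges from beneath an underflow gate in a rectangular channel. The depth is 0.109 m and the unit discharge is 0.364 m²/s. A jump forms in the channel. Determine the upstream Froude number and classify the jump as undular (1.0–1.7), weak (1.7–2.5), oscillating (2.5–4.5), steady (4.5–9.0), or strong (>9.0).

Fr₁ = 3.23; oscillating jump

V₁ = q/y₁ = 0.364/0.109 = 3.34 m/s. Fr₁ = V₁/√(g·y₁) = 3.34/√(9.81×0.109) = 3.23.
Fr₁ = 3.23 lies in the oscillating range.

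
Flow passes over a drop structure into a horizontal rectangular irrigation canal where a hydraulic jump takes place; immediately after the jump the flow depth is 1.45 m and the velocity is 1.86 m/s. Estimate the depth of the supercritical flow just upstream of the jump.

y₁ = 0.519 m

Fr₂ = V₂/√(g·y₂) = 1.86/√(9.81×1.45) = 0.493.
Since the conjugate-depth ratio holds either way, y₁/y₂ = ½[√(1 + 8Fr₂²) − 1] = ½[√2.946 − 1] = 0.358.
y₁ = 0.358 × 1.45 = 0.519 m.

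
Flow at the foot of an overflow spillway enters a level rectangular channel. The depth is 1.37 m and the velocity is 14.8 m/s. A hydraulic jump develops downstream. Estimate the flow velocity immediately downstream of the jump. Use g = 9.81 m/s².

V₂ = 2.83 m/s

Fr₁ = V₁/√(g·y₁) = 14.8/√(9.81×1.37) = 4.04.
From the momentum equation for a rectangular channel, y₂/y₁ = ½[√(1 + 8Fr₁²) − 1] = ½[√131.4 − 1] = 5.23.
y₂ = 5.23 × 1.37 = 7.17 m.
q = V₁·y₁ = 14.8 × 1.37 = 20.3 m²/s.
V₂ = q/y₂ = 20.3/7.17 = 2.83 m/s.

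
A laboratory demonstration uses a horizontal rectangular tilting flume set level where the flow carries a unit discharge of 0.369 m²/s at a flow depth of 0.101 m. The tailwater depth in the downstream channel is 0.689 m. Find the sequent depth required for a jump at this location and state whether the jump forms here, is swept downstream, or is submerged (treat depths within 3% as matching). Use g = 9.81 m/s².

V₁ = q/y₁ = 0.369/0.101 = 3.65 m/s. Fr₁ = V₁/√(g·y₁) = 3.65/√(9.81×0.101) = 3.67.
Bélanger equation: y₂/y₁ = ½[√(1 + 8Fr₁²) − 1] = ½[√108.8 − 1] = 4.71.
y₂ = 4.71 × 0.101 = 0.476 m.
Tailwater y_tw = 0.689 m: y_tw > y₂, so the jump is submerged.

y₂ = 0.476 m; the jump is submerged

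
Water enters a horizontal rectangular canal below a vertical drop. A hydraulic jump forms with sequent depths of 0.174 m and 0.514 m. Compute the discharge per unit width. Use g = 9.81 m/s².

q = 0.549 m²/s

For a rectangular channel the momentum equation gives q² = ½·g·y₁·y₂·(y₁ + y₂) = ½×9.81×0.174×0.514×0.688 = 0.302.
q = √0.302 = 0.549 m²/s.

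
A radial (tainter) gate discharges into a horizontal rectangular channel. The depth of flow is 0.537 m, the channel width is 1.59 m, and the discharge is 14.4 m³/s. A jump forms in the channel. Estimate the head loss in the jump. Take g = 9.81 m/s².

q = Q/b = 14.4/1.59 = 9.06 m²/s; V₁ = q/y₁ = 16.9 m/s. Fr₁ = V₁/√(g·y₁) = 7.35.
Bélanger equation: y₂/y₁ = ½[√(1 + 8Fr₁²) − 1] = ½[√432.9 − 1] = 9.90.
y₂ = 9.90 × 0.537 = 5.32 m.
V₂ = q/y₂ = 9.06/5.32 = 1.70 m/s. E₁ = y₁ + V₁²/2g = 15.0 m; E₂ = y₂ + V₂²/2g = 5.47 m. ΔE = E₁ − E₂ = 9.57 m.

ΔE = 9.57 m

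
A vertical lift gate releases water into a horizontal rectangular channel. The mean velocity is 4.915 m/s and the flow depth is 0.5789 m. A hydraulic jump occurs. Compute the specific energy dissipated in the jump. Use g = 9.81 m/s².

Fr₁ = V₁/√(g·y₁) = 4.915/√(9.81×0.5789) = 2.062.
By Bélanger, y₂/y₁ = ½[√(1 + 8Fr₁²) − 1] = ½[√35.030 − 1] = 2.459.
y₂ = 2.459 × 0.5789 = 1.424 m.
Head loss: ΔE = (y₂ − y₁)³/(4y₁y₂) = (1.424 − 0.5789)³/(4×0.5789×1.424) = 0.6029/3.297 = 0.1829 m.

ΔE = 0.1829 m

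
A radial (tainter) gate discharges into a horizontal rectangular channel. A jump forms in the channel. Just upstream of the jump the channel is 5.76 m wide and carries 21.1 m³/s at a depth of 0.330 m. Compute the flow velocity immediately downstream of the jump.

V₂ = 1.35 m/s

q = Q/b = 21.1/5.76 = 3.66 m²/s; V₁ = q/y₁ = 11.1 m/s. Fr₁ = V₁/√(g·y₁) = 6.17.
Bélanger equation: y₂/y₁ = ½[√(1 + 8Fr₁²) − 1] = ½[√305.5 − 1] = 8.24.
y₂ = 8.24 × 0.330 = 2.72 m.
V₂ = q/y₂ = 3.66/2.72 = 1.35 m/s.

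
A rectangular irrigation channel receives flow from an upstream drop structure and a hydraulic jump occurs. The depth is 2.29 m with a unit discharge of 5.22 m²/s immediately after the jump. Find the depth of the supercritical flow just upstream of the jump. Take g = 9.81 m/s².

V₂ = q/y₂ = 5.22/2.29 = 2.28 m/s; Fr₂ = V₂/√(g·y₂) = 0.481.
The Bélanger relation is symmetric: y₁/y₂ = ½[√(1 + 8Fr₂²) − 1] = ½[√2.850 − 1] = 0.344.
y₁ = 0.344 × 2.29 = 0.788 m.

y₁ = 0.788 m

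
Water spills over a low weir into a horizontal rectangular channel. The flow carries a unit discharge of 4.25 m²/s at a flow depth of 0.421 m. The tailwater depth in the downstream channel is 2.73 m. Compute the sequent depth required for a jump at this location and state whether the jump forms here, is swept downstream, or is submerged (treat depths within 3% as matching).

V₁ = q/y₁ = 4.25/0.421 = 10.1 m/s. Fr₁ = V₁/√(g·y₁) = 10.1/√(9.81×0.421) = 4.97.
Bélanger equation: y₂/y₁ = ½[√(1 + 8Fr₁²) − 1] = ½[√198.4 − 1] = 6.54.
y₂ = 6.54 × 0.421 = 2.75 m.
Tailwater y_tw = 2.73 m: y_tw ≈ y₂, so the jump forms here.

y₂ = 2.75 m; the jump forms here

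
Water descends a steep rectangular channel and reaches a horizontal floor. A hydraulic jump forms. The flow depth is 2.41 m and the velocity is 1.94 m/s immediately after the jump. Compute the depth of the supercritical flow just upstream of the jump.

y₁ = 0.612 m

Fr₂ = V₂/√(g·y₂) = 1.94/√(9.81×2.41) = 0.399.
The Bélanger relation is symmetric: y₁/y₂ = ½[√(1 + 8Fr₂²) − 1] = ½[√2.274 − 1] = 0.254.
y₁ = 0.254 × 2.41 = 0.612 m.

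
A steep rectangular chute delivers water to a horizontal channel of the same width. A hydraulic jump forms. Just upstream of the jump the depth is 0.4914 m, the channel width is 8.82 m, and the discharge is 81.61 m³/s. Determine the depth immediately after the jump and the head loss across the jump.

q = Q/b = 81.61/8.82 = 9.253 m²/s; V₁ = q/y₁ = 18.83 m/s. Fr₁ = V₁/√(g·y₁) = 8.576.
Bélanger equation: y₂/y₁ = ½[√(1 + 8Fr₁²) − 1] = ½[√589.39 − 1] = 11.64.
y₂ = 11.64 × 0.4914 = 5.719 m.
Head loss: ΔE = (y₂ − y₁)³/(4y₁y₂) = (5.719 − 0.4914)³/(4×0.4914×5.719) = 142.9/11.24 = 12.71 m.

y₂ = 5.719 m; ΔE = 12.71 m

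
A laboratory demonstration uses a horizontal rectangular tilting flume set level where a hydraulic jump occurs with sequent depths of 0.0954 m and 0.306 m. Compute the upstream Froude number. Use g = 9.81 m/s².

For a rectangular channel the momentum equation gives q² = ½·g·y₁·y₂·(y₁ + y₂) = ½×9.81×0.0954×0.306×0.401 = 0.0575.
q = √0.0575 = 0.240 m²/s.
V₁ = q/y₁ = 2.51 m/s; Fr₁ = V₁/√(g·y₁) = 2.60.

Fr₁ = 2.60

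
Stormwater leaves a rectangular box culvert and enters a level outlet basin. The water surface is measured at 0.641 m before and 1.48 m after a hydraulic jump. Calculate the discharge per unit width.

q = 3.14 m²/s

For a rectangular channel the momentum equation gives q² = ½·g·y₁·y₂·(y₁ + y₂) = ½×9.81×0.641×1.48×2.12 = 9.87.
q = √9.87 = 3.14 m²/s.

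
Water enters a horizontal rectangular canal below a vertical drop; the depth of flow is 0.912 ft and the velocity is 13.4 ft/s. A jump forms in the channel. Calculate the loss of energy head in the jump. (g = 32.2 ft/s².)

Fr₁ = V₁/√(g·y₁) = 13.4/√(32.2×0.912) = 2.47.
Conjugate-depth relation: y₂/y₁ = ½[√(1 + 8Fr₁²) − 1] = ½[√49.92 − 1] = 3.03.
y₂ = 3.03 × 0.912 = 2.77 ft.
q = V₁·y₁ = 13.4 × 0.912 = 12.2 ft²/s. V₂ = q/y₂ = 12.2/2.77 = 4.42 ft/s. E₁ = y₁ + V₁²/2g = 3.70 ft; E₂ = y₂ + V₂²/2g = 3.07 ft. ΔE = E₁ − E₂ = 0.631 ft.

ΔE = 0.631 ft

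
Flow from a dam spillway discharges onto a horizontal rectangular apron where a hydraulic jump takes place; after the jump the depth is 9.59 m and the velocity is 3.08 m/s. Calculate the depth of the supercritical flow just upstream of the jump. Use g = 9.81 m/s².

y₁ = 1.65 m

Fr₂ = V₂/√(g·y₂) = 3.08/√(9.81×9.59) = 0.318.
From the momentum equation (using Fr₂), y₁/y₂ = ½[√(1 + 8Fr₂²) − 1] = ½[√1.807 − 1] = 0.172.
y₁ = 0.172 × 9.59 = 1.65 m.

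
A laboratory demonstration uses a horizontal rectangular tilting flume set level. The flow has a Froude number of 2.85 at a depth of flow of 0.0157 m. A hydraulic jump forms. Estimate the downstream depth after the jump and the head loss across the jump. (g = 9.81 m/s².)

y₂ = 0.0559 m; ΔE = 0.0185 m

Fr₁ = 2.85 (given).
From the momentum equation for a rectangular channel, y₂/y₁ = ½[√(1 + 8Fr₁²) − 1] = ½[√65.98 − 1] = 3.56.
y₂ = 3.56 × 0.0157 = 0.0559 m.
V₁ = Fr₁·√(g·y₁) = 2.85×√(9.81×0.0157) = 1.12 m/s; q = V₁·y₁ = 0.0176 m²/s. V₂ = q/y₂ = 0.0176/0.0559 = 0.314 m/s. E₁ = y₁ + V₁²/2g = 0.0795 m; E₂ = y₂ + V₂²/2g = 0.0609 m. ΔE = E₁ − E₂ = 0.0185 m.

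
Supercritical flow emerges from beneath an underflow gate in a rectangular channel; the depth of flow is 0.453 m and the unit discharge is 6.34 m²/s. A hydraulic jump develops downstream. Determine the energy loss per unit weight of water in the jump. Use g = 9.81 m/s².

ΔE = 6.28 m

V₁ = q/y₁ = 6.34/0.453 = 14.0 m/s. Fr₁ = V₁/√(g·y₁) = 14.0/√(9.81×0.453) = 6.64.
Sequent-depth ratio: y₂/y₁ = ½[√(1 + 8Fr₁²) − 1] = ½[√353.6 − 1] = 8.90.
y₂ = 8.90 × 0.453 = 4.03 m.
V₂ = q/y₂ = 6.34/4.03 = 1.57 m/s. E₁ = y₁ + V₁²/2g = 10.4 m; E₂ = y₂ + V₂²/2g = 4.16 m. ΔE = E₁ − E₂ = 6.28 m.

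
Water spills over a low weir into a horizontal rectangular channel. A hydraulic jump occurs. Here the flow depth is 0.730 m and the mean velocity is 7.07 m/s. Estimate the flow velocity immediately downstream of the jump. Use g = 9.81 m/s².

Fr₁ = V₁/√(g·y₁) = 7.07/√(9.81×0.730) = 2.64.
From the momentum equation for a rectangular channel, y₂/y₁ = ½[√(1 + 8Fr₁²) − 1] = ½[√56.84 − 1] = 3.27.
y₂ = 3.27 × 0.730 = 2.39 m.
q = V₁·y₁ = 7.07 × 0.730 = 5.16 m²/s.
V₂ = q/y₂ = 5.16/2.39 = 2.16 m/s.

V₂ = 2.16 m/s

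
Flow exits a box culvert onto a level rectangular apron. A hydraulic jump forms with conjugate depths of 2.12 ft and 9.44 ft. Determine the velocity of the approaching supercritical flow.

V₁ = 28.8 ft/s

For a rectangular channel the momentum equation gives q² = ½·g·y₁·y₂·(y₁ + y₂) = ½×32.2×2.12×9.44×11.6 = 3725.
q = √3725 = 61.0 ft²/s.
V₁ = q/y₁ = 61.0/2.12 = 28.8 ft/s.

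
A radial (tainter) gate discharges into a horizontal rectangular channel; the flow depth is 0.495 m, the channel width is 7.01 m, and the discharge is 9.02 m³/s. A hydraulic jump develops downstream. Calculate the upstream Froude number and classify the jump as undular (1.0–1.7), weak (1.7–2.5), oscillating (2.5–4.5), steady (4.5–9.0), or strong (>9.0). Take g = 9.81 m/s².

q = Q/b = 9.02/7.01 = 1.29 m²/s; V₁ = q/y₁ = 2.60 m/s. Fr₁ = V₁/√(g·y₁) = 1.18.
Fr₁ = 1.18 lies in the undular range.

Fr₁ = 1.18; undular jump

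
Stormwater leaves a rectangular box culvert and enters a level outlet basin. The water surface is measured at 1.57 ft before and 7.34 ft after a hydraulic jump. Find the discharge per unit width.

For a rectangular channel the momentum equation gives q² = ½·g·y₁·y₂·(y₁ + y₂) = ½×32.2×1.57×7.34×8.91 = 1653.
q = √1653 = 40.7 ft²/s.

q = 40.7 ft²/s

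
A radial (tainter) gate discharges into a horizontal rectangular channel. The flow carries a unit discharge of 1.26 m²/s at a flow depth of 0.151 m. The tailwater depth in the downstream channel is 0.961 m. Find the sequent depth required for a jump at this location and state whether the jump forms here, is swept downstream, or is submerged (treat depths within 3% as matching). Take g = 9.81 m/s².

y₂ = 1.39 m; the jump is swept downstream

V₁ = q/y₁ = 1.26/0.151 = 8.34 m/s. Fr₁ = V₁/√(g·y₁) = 8.34/√(9.81×0.151) = 6.86.
By Bélanger, y₂/y₁ = ½[√(1 + 8Fr₁²) − 1] = ½[√377.0 − 1] = 9.21.
y₂ = 9.21 × 0.151 = 1.39 m.
Tailwater y_tw = 0.961 m: y_tw < y₂, so the jump is swept downstream.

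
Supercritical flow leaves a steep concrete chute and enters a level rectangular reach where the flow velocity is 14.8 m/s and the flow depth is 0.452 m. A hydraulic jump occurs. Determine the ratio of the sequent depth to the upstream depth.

Fr₁ = V₁/√(g·y₁) = 14.8/√(9.81×0.452) = 7.03.
Sequent-depth ratio: y₂/y₁ = ½[√(1 + 8Fr₁²) − 1] = ½[√396.2 − 1] = 9.45.

y₂/y₁ = 9.45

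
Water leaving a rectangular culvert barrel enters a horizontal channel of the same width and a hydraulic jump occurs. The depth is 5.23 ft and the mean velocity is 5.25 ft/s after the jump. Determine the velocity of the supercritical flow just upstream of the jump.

Fr₂ = V₂/√(g·y₂) = 5.25/√(32.2×5.23) = 0.405.
Since the conjugate-depth ratio holds either way, y₁/y₂ = ½[√(1 + 8Fr₂²) − 1] = ½[√2.309 − 1] = 0.260.
y₁ = 0.260 × 5.23 = 1.36 ft.
V₁ = q/y₁ = 27.5/1.36 = 20.2 ft/s.

V₁ = 20.2 ft/s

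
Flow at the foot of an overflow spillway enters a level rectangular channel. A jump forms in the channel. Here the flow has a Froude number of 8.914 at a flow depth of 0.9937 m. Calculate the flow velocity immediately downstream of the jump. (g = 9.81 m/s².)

V₂ = 2.297 m/s

Fr₁ = 8.914 (given).
Sequent-depth ratio: y₂/y₁ = ½[√(1 + 8Fr₁²) − 1] = ½[√636.68 − 1] = 12.12.
y₂ = 12.12 × 0.9937 = 12.04 m.
V₁ = Fr₁·√(g·y₁) = 8.914×√(9.81×0.9937) = 27.83 m/s; q = V₁·y₁ = 27.66 m²/s.
V₂ = q/y₂ = 27.66/12.04 = 2.297 m/s.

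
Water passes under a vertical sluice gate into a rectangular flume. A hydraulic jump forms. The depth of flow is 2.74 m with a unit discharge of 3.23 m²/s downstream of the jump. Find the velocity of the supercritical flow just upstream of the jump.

V₁ = 12.5 m/s

V₂ = q/y₂ = 3.23/2.74 = 1.18 m/s; Fr₂ = V₂/√(g·y₂) = 0.227.
The Bélanger relation is symmetric: y₁/y₂ = ½[√(1 + 8Fr₂²) − 1] = ½[√1.414 − 1] = 0.0945.
y₁ = 0.0945 × 2.74 = 0.259 m.
V₁ = q/y₁ = 3.23/0.259 = 12.5 m/s.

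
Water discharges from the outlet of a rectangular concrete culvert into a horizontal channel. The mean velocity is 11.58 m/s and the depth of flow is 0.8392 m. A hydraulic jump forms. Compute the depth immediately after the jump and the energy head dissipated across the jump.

Fr₁ = V₁/√(g·y₁) = 11.58/√(9.81×0.8392) = 4.036.
By Bélanger, y₂/y₁ = ½[√(1 + 8Fr₁²) − 1] = ½[√131.31 − 1] = 5.229.
y₂ = 5.229 × 0.8392 = 4.389 m.
Head loss: ΔE = (y₂ − y₁)³/(4y₁y₂) = (4.389 − 0.8392)³/(4×0.8392×4.389) = 44.72/14.73 = 3.035 m.

y₂ = 4.389 m; ΔE = 3.035 m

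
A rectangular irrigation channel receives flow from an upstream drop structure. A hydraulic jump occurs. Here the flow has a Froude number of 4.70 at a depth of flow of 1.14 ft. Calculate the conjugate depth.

Fr₁ = 4.70 (given).
Sequent-depth ratio: y₂/y₁ = ½[√(1 + 8Fr₁²) − 1] = ½[√177.7 − 1] = 6.17.
y₂ = 6.17 × 1.14 = 7.03 ft.

y₂ = 7.03 ft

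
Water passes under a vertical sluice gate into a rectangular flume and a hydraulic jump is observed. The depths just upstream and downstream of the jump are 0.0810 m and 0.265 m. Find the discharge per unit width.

For a rectangular channel the momentum equation gives q² = ½·g·y₁·y₂·(y₁ + y₂) = ½×9.81×0.0810×0.265×0.346 = 0.0364.
q = √0.0364 = 0.191 m²/s.

q = 0.191 m²/s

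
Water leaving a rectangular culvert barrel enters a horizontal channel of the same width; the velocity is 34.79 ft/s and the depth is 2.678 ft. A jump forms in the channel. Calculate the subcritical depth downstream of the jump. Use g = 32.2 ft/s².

Fr₁ = V₁/√(g·y₁) = 34.79/√(32.2×2.678) = 3.746.
By Bélanger, y₂/y₁ = ½[√(1 + 8Fr₁²) − 1] = ½[√113.29 − 1] = 4.822.
y₂ = 4.822 × 2.678 = 12.91 ft.

y₂ = 12.91 ft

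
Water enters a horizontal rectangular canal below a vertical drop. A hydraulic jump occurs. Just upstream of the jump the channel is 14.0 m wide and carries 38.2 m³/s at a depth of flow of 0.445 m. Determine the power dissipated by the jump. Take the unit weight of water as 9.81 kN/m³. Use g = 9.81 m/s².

q = Q/b = 38.2/14.0 = 2.73 m²/s; V₁ = q/y₁ = 6.13 m/s. Fr₁ = V₁/√(g·y₁) = 2.93.
Sequent-depth ratio: y₂/y₁ = ½[√(1 + 8Fr₁²) − 1] = ½[√69.90 − 1] = 3.68.
y₂ = 3.68 × 0.445 = 1.64 m.
Head loss: ΔE = (y₂ − y₁)³/(4y₁y₂) = (1.64 − 0.445)³/(4×0.445×1.64) = 1.70/2.92 = 0.582 m.
P = γ·Q·ΔE = 9.81 × 38.2 × 0.582 = 218 kW.

P = 218 kW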